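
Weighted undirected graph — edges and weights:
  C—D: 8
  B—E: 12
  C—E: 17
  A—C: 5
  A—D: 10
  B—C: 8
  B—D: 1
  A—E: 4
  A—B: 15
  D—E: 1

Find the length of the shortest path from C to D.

8

A few of the C→D routes:
C - A - D: 5 + 10 = 15
C - D: 8
C - E - D: 17 + 1 = 18
C - B - D: 8 + 1 = 9
C - A - E - D: 5 + 4 + 1 = 10
Shortest: 8.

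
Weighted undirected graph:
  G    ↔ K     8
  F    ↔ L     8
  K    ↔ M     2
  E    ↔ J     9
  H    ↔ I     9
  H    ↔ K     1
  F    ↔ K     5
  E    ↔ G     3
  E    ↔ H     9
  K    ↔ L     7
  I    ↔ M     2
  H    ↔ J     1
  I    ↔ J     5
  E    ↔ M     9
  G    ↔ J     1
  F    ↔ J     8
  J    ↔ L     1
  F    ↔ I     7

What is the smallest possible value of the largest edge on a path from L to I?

2

Checking several routes:
L -> J -> H -> K -> F -> I: max(1, 1, 1, 5, 7) = 7
L -> K -> F -> I: max(7, 5, 7) = 7
L -> K -> H -> J -> I: max(7, 1, 1, 5) = 7
L -> K -> M -> I: max(7, 2, 2) = 7
L -> J -> I: max(1, 5) = 5
L -> J -> H -> K -> M -> I: max(1, 1, 1, 2, 2) = 2
Best route has worst link 2.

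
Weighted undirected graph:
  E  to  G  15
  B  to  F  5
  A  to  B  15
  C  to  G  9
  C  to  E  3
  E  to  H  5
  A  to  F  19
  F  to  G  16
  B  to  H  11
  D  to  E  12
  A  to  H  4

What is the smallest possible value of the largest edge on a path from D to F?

Candidate routes:
D→E→H→B→F: max(12, 5, 11, 5) = 12
D→E→G→F: max(12, 15, 16) = 16
D→E→H→B→A→F: max(12, 5, 11, 15, 19) = 19
D→E→H→A→F: max(12, 5, 4, 19) = 19
D→E→C→G→F: max(12, 3, 9, 16) = 16
D→E→H→A→B→F: max(12, 5, 4, 15, 5) = 15
Smallest bottleneck: 12.

12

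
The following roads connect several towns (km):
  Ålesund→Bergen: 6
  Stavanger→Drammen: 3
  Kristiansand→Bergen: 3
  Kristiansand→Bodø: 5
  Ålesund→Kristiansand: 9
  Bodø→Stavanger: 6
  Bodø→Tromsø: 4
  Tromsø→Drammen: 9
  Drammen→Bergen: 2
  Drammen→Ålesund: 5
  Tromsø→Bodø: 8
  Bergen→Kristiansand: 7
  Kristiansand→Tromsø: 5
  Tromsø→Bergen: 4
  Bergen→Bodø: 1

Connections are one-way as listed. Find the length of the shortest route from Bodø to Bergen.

8

A few of the Bodø→Bergen routes:
Bodø-Stavanger-Drammen-Bergen: 6 + 3 + 2 = 11
Bodø-Tromsø-Bergen: 4 + 4 = 8
Bodø-Tromsø-Drammen-Bergen: 4 + 9 + 2 = 15
Bodø-Stavanger-Drammen-Ålesund-Bergen: 6 + 3 + 5 + 6 = 20
The minimum is 8 km.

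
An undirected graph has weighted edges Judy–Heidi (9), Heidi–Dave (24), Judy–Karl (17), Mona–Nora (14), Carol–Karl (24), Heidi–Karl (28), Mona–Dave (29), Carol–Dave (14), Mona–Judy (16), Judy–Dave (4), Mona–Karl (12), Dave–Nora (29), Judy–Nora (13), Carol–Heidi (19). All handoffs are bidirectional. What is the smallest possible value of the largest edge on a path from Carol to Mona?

Comparing a few candidate routes:
Carol - Dave - Judy - Nora - Mona: max(14, 4, 13, 14) = 14
Carol - Heidi - Judy - Karl - Mona: max(19, 9, 17, 12) = 19
Carol - Dave - Judy - Mona: max(14, 4, 16) = 16
Carol - Dave - Judy - Karl - Mona: max(14, 4, 17, 12) = 17
Carol - Heidi - Judy - Mona: max(19, 9, 16) = 19
Carol - Heidi - Judy - Nora - Mona: max(19, 9, 13, 14) = 19
Smallest bottleneck: 14.

14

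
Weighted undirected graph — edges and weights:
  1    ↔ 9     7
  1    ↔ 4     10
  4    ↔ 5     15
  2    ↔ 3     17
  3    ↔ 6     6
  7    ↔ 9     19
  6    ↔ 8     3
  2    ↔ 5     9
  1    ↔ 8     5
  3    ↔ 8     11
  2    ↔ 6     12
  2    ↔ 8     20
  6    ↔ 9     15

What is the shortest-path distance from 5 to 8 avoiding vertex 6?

Candidate routes:
5→2→3→8: 9 + 17 + 11 = 37
5→4→1→8: 15 + 10 + 5 = 30
5→2→8: 9 + 20 = 29
Best route has total 29.

29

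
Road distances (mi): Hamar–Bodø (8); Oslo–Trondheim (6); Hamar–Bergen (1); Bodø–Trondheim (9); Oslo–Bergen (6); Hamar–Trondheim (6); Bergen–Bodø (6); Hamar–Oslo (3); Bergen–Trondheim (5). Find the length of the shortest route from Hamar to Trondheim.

Checking several routes:
Hamar-Trondheim: 6
Hamar-Oslo-Trondheim: 3 + 6 = 9
Hamar-Bergen-Trondheim: 1 + 5 = 6
The minimum is 6 mi.

6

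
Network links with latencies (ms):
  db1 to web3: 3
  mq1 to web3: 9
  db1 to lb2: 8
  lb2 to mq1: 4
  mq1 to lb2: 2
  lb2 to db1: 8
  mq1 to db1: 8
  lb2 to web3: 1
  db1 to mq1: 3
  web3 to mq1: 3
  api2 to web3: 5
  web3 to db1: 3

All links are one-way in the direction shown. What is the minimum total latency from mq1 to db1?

Candidate routes:
mq1 → lb2 → web3 → db1: 2 + 1 + 3 = 6
mq1 → lb2 → db1: 2 + 8 = 10
mq1 → db1: 8
mq1 → web3 → db1: 9 + 3 = 12
Best route has total 6 ms.

6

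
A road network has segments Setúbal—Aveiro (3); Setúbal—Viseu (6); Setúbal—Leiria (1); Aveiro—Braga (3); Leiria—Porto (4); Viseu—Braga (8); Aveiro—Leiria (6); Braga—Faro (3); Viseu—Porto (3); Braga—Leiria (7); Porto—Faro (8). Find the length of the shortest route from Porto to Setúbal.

A few of the Porto→Setúbal routes:
Porto - Viseu - Setúbal: 3 + 6 = 9
Porto - Leiria - Braga - Aveiro - Setúbal: 4 + 7 + 3 + 3 = 17
Porto - Leiria - Aveiro - Setúbal: 4 + 6 + 3 = 13
Porto - Viseu - Braga - Aveiro - Setúbal: 3 + 8 + 3 + 3 = 17
Porto - Faro - Braga - Aveiro - Setúbal: 8 + 3 + 3 + 3 = 17
Porto - Leiria - Setúbal: 4 + 1 = 5
The minimum is 5.

5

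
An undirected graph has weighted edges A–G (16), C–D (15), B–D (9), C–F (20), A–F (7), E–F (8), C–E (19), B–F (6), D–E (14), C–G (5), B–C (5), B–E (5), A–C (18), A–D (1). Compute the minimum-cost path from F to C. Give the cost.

11

Checking several routes:
F→A→D→B→C: 7 + 1 + 9 + 5 = 22
F→E→B→C: 8 + 5 + 5 = 18
F→C: 20
F→B→C: 6 + 5 = 11
Best route has total 11.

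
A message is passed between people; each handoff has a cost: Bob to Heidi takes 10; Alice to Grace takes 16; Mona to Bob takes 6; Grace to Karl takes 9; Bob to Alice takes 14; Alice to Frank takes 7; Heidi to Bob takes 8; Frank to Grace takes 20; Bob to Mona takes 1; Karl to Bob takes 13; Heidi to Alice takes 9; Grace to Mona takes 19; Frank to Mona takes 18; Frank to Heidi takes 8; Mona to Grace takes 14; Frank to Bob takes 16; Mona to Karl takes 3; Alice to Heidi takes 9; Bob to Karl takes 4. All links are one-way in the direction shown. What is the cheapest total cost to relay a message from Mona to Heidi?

Checking several routes:
Mona-Karl-Bob-Heidi: 3 + 13 + 10 = 26
Mona-Bob-Alice-Frank-Heidi: 6 + 14 + 7 + 8 = 35
Mona-Bob-Heidi: 6 + 10 = 16
Mona-Bob-Alice-Heidi: 6 + 14 + 9 = 29
Shortest: 16.

16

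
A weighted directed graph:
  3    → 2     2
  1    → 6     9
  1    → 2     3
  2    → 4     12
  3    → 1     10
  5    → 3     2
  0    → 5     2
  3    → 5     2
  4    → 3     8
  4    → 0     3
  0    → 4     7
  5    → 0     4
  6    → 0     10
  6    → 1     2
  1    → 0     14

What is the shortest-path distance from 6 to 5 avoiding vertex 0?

Routes from 6 to 5 avoiding 0:
6 - 1 - 2 - 4 - 3 - 5: 2 + 3 + 12 + 8 + 2 = 27
Shortest: 27.

27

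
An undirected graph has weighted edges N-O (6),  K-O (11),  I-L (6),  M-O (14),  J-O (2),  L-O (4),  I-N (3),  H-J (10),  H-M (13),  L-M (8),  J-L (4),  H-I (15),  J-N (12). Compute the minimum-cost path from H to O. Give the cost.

12

A few of the H→O routes:
H→I→N→O: 15 + 3 + 6 = 24
H→J→O: 10 + 2 = 12
H→J→L→O: 10 + 4 + 4 = 18
Best route has total 12.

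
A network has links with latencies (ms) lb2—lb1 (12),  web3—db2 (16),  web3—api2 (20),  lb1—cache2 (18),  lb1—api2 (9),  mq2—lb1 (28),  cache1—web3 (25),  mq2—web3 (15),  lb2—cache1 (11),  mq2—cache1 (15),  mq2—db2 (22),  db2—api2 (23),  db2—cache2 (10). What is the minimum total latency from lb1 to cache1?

Comparing a few candidate routes:
lb1 -> lb2 -> cache1: 12 + 11 = 23
lb1 -> api2 -> web3 -> mq2 -> cache1: 9 + 20 + 15 + 15 = 59
lb1 -> api2 -> web3 -> cache1: 9 + 20 + 25 = 54
lb1 -> mq2 -> cache1: 28 + 15 = 43
The minimum is 23 ms.

23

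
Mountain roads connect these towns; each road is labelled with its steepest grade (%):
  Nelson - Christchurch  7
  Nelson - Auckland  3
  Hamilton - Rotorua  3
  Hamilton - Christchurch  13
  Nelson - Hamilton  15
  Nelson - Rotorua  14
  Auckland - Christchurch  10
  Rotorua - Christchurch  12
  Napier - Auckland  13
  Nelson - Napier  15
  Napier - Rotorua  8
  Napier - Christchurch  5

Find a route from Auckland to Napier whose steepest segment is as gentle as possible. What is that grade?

A few of the Auckland→Napier routes:
Auckland-Christchurch-Napier: max(10, 5) = 10
Auckland-Christchurch-Rotorua-Napier: max(10, 12, 8) = 12
Auckland-Christchurch-Hamilton-Rotorua-Napier: max(10, 13, 3, 8) = 13
Auckland-Nelson-Christchurch-Rotorua-Napier: max(3, 7, 12, 8) = 12
Auckland-Nelson-Christchurch-Napier: max(3, 7, 5) = 7
Auckland-Napier: max(13) = 13
The minimum achievable maximum is 7%.

7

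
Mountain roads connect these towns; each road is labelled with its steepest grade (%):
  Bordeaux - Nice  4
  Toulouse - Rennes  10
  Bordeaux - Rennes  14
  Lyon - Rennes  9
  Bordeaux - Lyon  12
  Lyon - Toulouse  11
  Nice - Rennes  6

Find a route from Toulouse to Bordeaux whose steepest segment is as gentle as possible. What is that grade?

10

Checking several routes:
Toulouse→Rennes→Bordeaux: max(10, 14) = 14
Toulouse→Rennes→Lyon→Bordeaux: max(10, 9, 12) = 12
Toulouse→Lyon→Bordeaux: max(11, 12) = 12
Toulouse→Lyon→Rennes→Nice→Bordeaux: max(11, 9, 6, 4) = 11
Toulouse→Rennes→Nice→Bordeaux: max(10, 6, 4) = 10
The minimum achievable maximum is 10%.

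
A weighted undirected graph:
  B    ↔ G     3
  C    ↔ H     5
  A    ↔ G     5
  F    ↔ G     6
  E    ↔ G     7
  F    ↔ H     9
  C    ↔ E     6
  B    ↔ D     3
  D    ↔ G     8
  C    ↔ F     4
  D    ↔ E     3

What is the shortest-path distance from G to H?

15

A few of the G→H routes:
G - E - C - H: 7 + 6 + 5 = 18
G - F - C - H: 6 + 4 + 5 = 15
G - D - E - C - H: 8 + 3 + 6 + 5 = 22
G - B - D - E - C - H: 3 + 3 + 3 + 6 + 5 = 20
G - F - H: 6 + 9 = 15
Shortest: 15.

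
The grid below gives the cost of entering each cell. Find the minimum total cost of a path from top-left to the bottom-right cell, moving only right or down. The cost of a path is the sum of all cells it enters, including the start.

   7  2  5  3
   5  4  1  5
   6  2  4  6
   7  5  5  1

Best path: [0,0]→[0,1]→[1,1]→[1,2]→[2,2]→[3,2]→[3,3]
Cost: 7 + 2 + 4 + 1 + 4 + 5 + 1 = 24

24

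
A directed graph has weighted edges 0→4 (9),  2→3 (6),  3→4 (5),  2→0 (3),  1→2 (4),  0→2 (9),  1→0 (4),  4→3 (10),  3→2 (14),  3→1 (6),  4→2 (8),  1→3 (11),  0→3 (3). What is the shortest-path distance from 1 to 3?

Checking several routes:
1-2-0-3: 4 + 3 + 3 = 10
1-0-3: 4 + 3 = 7
1-3: 11
1-2-3: 4 + 6 = 10
Best route has total 7.

7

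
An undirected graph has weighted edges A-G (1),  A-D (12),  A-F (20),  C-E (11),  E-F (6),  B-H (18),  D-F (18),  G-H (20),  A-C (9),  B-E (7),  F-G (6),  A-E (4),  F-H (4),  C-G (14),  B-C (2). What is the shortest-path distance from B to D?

Comparing a few candidate routes:
B -> C -> G -> A -> D: 2 + 14 + 1 + 12 = 29
B -> C -> A -> D: 2 + 9 + 12 = 23
B -> C -> E -> A -> D: 2 + 11 + 4 + 12 = 29
B -> E -> A -> D: 7 + 4 + 12 = 23
B -> E -> F -> D: 7 + 6 + 18 = 31
Best route has total 23.

23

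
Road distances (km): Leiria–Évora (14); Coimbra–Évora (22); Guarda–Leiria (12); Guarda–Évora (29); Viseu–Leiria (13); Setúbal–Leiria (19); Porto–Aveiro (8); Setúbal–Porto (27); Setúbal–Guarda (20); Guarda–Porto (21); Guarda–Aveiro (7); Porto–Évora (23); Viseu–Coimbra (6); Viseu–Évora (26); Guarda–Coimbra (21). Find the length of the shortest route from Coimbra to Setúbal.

38

Some routes from Coimbra to Setúbal:
Coimbra → Viseu → Leiria → Guarda → Setúbal: 6 + 13 + 12 + 20 = 51
Coimbra → Guarda → Leiria → Setúbal: 21 + 12 + 19 = 52
Coimbra → Guarda → Setúbal: 21 + 20 = 41
Coimbra → Viseu → Leiria → Setúbal: 6 + 13 + 19 = 38
Shortest: 38 km.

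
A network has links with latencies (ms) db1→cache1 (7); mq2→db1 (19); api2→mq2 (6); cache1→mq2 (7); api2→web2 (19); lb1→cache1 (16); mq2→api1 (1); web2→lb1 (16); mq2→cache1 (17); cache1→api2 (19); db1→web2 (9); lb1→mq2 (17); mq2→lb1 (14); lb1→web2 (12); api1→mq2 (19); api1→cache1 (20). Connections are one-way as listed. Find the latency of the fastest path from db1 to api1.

15

Checking several routes:
db1 → cache1 → api2 → mq2 → api1: 7 + 19 + 6 + 1 = 33
db1 → web2 → lb1 → mq2 → api1: 9 + 16 + 17 + 1 = 43
db1 → cache1 → mq2 → api1: 7 + 7 + 1 = 15
db1 → web2 → lb1 → cache1 → mq2 → api1: 9 + 16 + 16 + 7 + 1 = 49
Shortest: 15 ms.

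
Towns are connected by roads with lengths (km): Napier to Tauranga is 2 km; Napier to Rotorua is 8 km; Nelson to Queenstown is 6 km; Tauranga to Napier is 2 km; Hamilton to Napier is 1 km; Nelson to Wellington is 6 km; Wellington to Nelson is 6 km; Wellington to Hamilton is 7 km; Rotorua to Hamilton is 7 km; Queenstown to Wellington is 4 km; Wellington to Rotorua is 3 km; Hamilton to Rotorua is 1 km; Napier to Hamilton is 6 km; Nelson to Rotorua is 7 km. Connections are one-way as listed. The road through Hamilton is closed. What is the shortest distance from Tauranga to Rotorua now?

Paths from Tauranga to Rotorua avoiding Hamilton:
Tauranga→Napier→Rotorua: 2 + 8 = 10
The minimum is 10 km.

10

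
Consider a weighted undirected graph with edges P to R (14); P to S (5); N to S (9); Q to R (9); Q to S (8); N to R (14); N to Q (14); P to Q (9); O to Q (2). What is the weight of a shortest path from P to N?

14

Some routes from P to N:
P → Q → N: 9 + 14 = 23
P → S → N: 5 + 9 = 14
P → R → N: 14 + 14 = 28
P → Q → S → N: 9 + 8 + 9 = 26
P → S → Q → N: 5 + 8 + 14 = 27
Shortest: 14.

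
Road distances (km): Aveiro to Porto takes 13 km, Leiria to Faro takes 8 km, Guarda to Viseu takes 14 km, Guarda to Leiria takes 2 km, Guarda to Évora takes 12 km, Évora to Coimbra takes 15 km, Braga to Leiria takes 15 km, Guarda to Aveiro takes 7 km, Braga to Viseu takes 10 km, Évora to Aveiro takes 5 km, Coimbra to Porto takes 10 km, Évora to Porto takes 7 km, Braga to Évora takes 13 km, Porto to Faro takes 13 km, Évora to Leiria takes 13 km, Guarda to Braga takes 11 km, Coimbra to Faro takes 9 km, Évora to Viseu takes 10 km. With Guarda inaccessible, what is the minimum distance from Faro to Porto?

13

A few of the Faro→Porto routes:
Faro - Leiria - Évora - Aveiro - Porto: 8 + 13 + 5 + 13 = 39
Faro - Porto: 13
Faro - Coimbra - Porto: 9 + 10 = 19
Faro - Leiria - Évora - Porto: 8 + 13 + 7 = 28
Faro - Coimbra - Évora - Porto: 9 + 15 + 7 = 31
The minimum is 13 km.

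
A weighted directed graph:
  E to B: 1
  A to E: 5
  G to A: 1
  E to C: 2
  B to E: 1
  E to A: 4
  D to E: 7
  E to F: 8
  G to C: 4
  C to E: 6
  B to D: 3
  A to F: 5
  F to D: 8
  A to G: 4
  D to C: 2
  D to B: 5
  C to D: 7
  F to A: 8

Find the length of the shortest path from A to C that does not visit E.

8

Routes from A to C avoiding E:
A-F-D-C: 5 + 8 + 2 = 15
A-G-C: 4 + 4 = 8
Shortest: 8.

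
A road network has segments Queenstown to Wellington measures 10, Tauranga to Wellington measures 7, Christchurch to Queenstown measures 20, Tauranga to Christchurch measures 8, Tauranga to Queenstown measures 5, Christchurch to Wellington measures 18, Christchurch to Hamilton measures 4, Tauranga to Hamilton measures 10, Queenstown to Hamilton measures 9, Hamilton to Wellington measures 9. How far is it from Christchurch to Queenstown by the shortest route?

A few of the Christchurch→Queenstown routes:
Christchurch → Queenstown: 20
Christchurch → Hamilton → Queenstown: 4 + 9 = 13
Christchurch → Hamilton → Wellington → Queenstown: 4 + 9 + 10 = 23
Christchurch → Hamilton → Tauranga → Queenstown: 4 + 10 + 5 = 19
Christchurch → Tauranga → Queenstown: 8 + 5 = 13
Shortest: 13.

13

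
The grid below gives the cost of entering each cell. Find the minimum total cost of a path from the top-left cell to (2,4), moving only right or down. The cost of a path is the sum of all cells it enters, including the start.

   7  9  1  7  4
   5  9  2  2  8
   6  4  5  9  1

30

Best path: r0c0 → r0c1 → r0c2 → r1c2 → r1c3 → r1c4 → r2c4
Cost: 7 + 9 + 1 + 2 + 2 + 8 + 1 = 30
For comparison, the top-then-right route costs 37.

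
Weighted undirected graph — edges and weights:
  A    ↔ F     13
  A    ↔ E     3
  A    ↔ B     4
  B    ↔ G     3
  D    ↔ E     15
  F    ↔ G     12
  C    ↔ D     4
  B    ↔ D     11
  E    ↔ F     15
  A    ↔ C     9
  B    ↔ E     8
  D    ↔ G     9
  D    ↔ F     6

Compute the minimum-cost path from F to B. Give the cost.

Comparing a few candidate routes:
F→G→B: 12 + 3 = 15
F→D→G→B: 6 + 9 + 3 = 18
F→D→B: 6 + 11 = 17
F→A→B: 13 + 4 = 17
The minimum is 15.

15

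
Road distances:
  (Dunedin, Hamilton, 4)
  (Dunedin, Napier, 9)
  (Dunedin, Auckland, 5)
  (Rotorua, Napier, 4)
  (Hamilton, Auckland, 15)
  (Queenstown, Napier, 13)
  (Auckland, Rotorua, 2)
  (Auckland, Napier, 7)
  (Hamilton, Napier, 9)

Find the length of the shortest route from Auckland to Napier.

6

Checking several routes:
Auckland → Rotorua → Napier: 2 + 4 = 6
Auckland → Napier: 7
Auckland → Dunedin → Napier: 5 + 9 = 14
Shortest: 6.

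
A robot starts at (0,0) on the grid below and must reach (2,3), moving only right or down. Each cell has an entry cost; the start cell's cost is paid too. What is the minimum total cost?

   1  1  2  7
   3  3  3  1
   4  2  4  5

13

Best path: r0c0 -> r0c1 -> r0c2 -> r1c2 -> r1c3 -> r2c3
Cost: 1 + 1 + 2 + 3 + 1 + 5 = 13
For comparison, the top-then-right route costs 17.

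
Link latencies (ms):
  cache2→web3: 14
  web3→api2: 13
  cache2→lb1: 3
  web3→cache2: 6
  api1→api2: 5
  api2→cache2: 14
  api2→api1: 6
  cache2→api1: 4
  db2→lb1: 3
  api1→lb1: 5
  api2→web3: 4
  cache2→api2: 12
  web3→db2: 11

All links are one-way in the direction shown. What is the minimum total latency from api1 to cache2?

Candidate routes:
api1→api2→cache2: 5 + 14 = 19
api1→api2→web3→cache2: 5 + 4 + 6 = 15
Shortest: 15 ms.

15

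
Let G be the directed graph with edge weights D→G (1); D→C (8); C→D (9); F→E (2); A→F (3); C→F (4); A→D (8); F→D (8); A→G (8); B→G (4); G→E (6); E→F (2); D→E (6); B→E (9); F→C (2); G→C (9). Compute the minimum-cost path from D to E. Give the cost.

Checking several routes:
D - C - F - E: 8 + 4 + 2 = 14
D - G - E: 1 + 6 = 7
D - E: 6
Shortest: 6.

6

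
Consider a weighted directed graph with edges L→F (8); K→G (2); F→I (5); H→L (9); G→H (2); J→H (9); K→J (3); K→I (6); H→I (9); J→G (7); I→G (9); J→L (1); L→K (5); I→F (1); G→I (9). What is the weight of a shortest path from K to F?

7

Comparing a few candidate routes:
K -> G -> I -> F: 2 + 9 + 1 = 12
K -> I -> F: 6 + 1 = 7
K -> J -> L -> F: 3 + 1 + 8 = 12
Shortest: 7.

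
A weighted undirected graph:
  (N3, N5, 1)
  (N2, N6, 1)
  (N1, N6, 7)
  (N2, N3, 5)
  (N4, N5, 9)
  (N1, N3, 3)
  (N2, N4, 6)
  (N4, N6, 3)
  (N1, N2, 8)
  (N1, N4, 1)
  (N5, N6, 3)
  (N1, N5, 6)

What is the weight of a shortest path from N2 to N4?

Some routes from N2 to N4:
N2-N3-N1-N4: 5 + 3 + 1 = 9
N2-N4: 6
N2-N1-N4: 8 + 1 = 9
N2-N6-N4: 1 + 3 = 4
Shortest: 4.

4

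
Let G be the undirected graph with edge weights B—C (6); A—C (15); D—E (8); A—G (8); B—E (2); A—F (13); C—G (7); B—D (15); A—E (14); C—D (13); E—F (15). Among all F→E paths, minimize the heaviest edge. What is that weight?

Checking several routes:
F - A - G - C - B - E: max(13, 8, 7, 6, 2) = 13
F - A - G - C - D - E: max(13, 8, 7, 13, 8) = 13
F - A - E: max(13, 14) = 14
Best route has worst link 13.

13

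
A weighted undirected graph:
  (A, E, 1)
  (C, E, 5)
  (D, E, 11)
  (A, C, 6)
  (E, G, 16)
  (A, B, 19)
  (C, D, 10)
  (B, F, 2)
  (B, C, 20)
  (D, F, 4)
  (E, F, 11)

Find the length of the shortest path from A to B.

14

Comparing a few candidate routes:
A - C - D - F - B: 6 + 10 + 4 + 2 = 22
A - E - F - B: 1 + 11 + 2 = 14
A - E - C - D - F - B: 1 + 5 + 10 + 4 + 2 = 22
A - E - D - F - B: 1 + 11 + 4 + 2 = 18
A - B: 19
Best route has total 14.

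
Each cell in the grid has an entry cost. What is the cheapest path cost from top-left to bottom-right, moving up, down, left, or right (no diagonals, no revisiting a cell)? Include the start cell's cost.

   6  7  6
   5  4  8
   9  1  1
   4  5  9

26

Take r0c0 -> r1c0 -> r1c1 -> r2c1 -> r2c2 -> r3c2 for a total of 6 + 5 + 4 + 1 + 1 + 9 = 26.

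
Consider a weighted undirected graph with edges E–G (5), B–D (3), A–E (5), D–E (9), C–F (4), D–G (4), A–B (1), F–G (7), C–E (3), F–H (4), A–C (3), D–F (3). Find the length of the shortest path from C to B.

A few of the C→B routes:
C - A - B: 3 + 1 = 4
C - F - D - B: 4 + 3 + 3 = 10
C - E - A - B: 3 + 5 + 1 = 9
Best route has total 4.

4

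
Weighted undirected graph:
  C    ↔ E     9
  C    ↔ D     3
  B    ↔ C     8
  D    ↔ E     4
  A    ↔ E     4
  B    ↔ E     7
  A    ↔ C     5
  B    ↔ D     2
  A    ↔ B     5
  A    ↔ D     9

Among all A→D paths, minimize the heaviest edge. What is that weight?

4

A few of the A→D routes:
A -> C -> D: max(5, 3) = 5
A -> B -> D: max(5, 2) = 5
A -> B -> E -> D: max(5, 7, 4) = 7
A -> E -> D: max(4, 4) = 4
The minimum achievable maximum is 4.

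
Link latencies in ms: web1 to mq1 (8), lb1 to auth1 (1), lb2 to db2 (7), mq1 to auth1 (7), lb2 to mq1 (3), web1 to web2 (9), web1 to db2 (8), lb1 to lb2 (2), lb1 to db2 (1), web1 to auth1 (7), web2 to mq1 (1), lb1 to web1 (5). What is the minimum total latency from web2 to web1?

9

Comparing a few candidate routes:
web2 → web1: 9
web2 → mq1 → lb2 → lb1 → web1: 1 + 3 + 2 + 5 = 11
web2 → mq1 → web1: 1 + 8 = 9
Shortest: 9 ms.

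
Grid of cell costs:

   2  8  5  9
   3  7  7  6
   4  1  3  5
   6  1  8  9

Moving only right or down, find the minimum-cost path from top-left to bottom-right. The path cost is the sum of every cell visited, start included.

One optimal route is r0c0 → r1c0 → r2c0 → r2c1 → r2c2 → r2c3 → r3c3.
Its cost is 2 + 3 + 4 + 1 + 3 + 5 + 9 = 27.
For comparison, the top-then-right route costs 44.

27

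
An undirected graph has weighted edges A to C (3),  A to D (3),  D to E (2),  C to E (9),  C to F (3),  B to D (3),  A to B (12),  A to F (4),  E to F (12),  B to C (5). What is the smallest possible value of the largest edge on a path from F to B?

3

Checking several routes:
F -> A -> D -> B: max(4, 3, 3) = 4
F -> A -> C -> B: max(4, 3, 5) = 5
F -> A -> D -> E -> C -> B: max(4, 3, 2, 9, 5) = 9
F -> A -> C -> E -> D -> B: max(4, 3, 9, 2, 3) = 9
F -> C -> B: max(3, 5) = 5
F -> C -> A -> D -> B: max(3, 3, 3, 3) = 3
The minimum achievable maximum is 3.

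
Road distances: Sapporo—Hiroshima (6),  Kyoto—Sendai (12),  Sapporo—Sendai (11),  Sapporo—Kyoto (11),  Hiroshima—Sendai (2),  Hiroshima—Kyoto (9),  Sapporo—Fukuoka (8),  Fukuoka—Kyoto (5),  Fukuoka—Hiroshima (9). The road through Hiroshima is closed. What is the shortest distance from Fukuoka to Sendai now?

Candidate routes:
Fukuoka → Kyoto → Sapporo → Sendai: 5 + 11 + 11 = 27
Fukuoka → Sapporo → Sendai: 8 + 11 = 19
Fukuoka → Kyoto → Sendai: 5 + 12 = 17
Fukuoka → Sapporo → Kyoto → Sendai: 8 + 11 + 12 = 31
Shortest: 17.

17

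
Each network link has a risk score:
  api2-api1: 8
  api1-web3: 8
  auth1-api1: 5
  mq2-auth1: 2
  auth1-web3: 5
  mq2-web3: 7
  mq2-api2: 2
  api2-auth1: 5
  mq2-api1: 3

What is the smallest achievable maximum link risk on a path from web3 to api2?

A few of the web3→api2 routes:
web3 -> auth1 -> api2: max(5, 5) = 5
web3 -> mq2 -> auth1 -> api2: max(7, 2, 5) = 7
web3 -> auth1 -> api1 -> mq2 -> api2: max(5, 5, 3, 2) = 5
web3 -> auth1 -> mq2 -> api2: max(5, 2, 2) = 5
Smallest bottleneck: 5.

5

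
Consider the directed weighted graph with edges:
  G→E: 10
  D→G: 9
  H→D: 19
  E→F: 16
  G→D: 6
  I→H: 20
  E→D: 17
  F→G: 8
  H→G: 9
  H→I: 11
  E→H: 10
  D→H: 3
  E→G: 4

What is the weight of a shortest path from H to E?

Candidate routes:
H - D - G - E: 19 + 9 + 10 = 38
H - G - E: 9 + 10 = 19
The minimum is 19.

19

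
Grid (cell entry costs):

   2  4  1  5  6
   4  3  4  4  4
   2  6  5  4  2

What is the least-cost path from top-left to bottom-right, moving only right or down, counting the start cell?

Cheapest: (0,0) → (0,1) → (0,2) → (1,2) → (1,3) → (1,4) → (2,4)
  2 + 4 + 1 + 4 + 4 + 4 + 2 = 21

21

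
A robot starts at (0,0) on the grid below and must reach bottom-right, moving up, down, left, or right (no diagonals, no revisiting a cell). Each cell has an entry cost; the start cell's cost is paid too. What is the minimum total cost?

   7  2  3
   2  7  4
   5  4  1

17

Best path: [0,0] -> [0,1] -> [0,2] -> [1,2] -> [2,2]
Cost: 7 + 2 + 3 + 4 + 1 = 17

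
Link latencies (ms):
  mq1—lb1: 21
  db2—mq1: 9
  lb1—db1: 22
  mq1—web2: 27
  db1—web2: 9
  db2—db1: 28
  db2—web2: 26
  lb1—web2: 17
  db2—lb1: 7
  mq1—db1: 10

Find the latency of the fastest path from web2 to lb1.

17

Checking several routes:
web2 → db1 → mq1 → lb1: 9 + 10 + 21 = 40
web2 → lb1: 17
web2 → db2 → lb1: 26 + 7 = 33
web2 → db1 → mq1 → db2 → lb1: 9 + 10 + 9 + 7 = 35
web2 → db1 → lb1: 9 + 22 = 31
web2 → mq1 → db2 → lb1: 27 + 9 + 7 = 43
Best route has total 17 ms.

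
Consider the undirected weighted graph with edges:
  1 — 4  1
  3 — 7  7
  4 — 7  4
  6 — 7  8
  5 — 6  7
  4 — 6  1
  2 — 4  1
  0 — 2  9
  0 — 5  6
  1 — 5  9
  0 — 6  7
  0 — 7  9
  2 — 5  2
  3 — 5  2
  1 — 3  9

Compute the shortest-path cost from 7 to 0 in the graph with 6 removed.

Comparing a few candidate routes:
7-4-2-0: 4 + 1 + 9 = 14
7-3-5-0: 7 + 2 + 6 = 15
7-4-2-5-0: 4 + 1 + 2 + 6 = 13
7-0: 9
Best route has total 9.

9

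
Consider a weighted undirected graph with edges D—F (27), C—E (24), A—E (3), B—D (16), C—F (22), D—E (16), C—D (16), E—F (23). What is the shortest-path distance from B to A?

Routes from B to A:
B - D - C - E - A: 16 + 16 + 24 + 3 = 59
B - D - C - F - E - A: 16 + 16 + 22 + 23 + 3 = 80
B - D - F - C - E - A: 16 + 27 + 22 + 24 + 3 = 92
B - D - E - A: 16 + 16 + 3 = 35
B - D - F - E - A: 16 + 27 + 23 + 3 = 69
Best route has total 35.

35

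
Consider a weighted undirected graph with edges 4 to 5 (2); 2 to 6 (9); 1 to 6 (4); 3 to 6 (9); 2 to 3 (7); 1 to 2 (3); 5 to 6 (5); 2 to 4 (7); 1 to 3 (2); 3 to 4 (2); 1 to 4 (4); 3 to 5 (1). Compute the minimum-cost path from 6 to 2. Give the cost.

7

Comparing a few candidate routes:
6 → 2: 9
6 → 3 → 1 → 2: 9 + 2 + 3 = 14
6 → 5 → 3 → 1 → 2: 5 + 1 + 2 + 3 = 11
6 → 5 → 3 → 2: 5 + 1 + 7 = 13
6 → 1 → 2: 4 + 3 = 7
6 → 1 → 3 → 2: 4 + 2 + 7 = 13
Best route has total 7.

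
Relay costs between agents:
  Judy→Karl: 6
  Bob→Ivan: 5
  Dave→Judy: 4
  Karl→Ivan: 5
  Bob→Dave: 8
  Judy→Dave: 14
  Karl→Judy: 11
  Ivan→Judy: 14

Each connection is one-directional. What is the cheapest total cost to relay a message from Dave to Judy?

4

Paths from Dave to Judy:
Dave - Judy: 4
The minimum is 4.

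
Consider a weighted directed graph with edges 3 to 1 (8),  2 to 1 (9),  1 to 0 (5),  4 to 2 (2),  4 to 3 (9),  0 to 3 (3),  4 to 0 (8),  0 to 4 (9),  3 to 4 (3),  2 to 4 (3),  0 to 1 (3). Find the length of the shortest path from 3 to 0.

11

Paths from 3 to 0:
3 → 4 → 0: 3 + 8 = 11
3 → 4 → 2 → 1 → 0: 3 + 2 + 9 + 5 = 19
3 → 1 → 0: 8 + 5 = 13
Best route has total 11.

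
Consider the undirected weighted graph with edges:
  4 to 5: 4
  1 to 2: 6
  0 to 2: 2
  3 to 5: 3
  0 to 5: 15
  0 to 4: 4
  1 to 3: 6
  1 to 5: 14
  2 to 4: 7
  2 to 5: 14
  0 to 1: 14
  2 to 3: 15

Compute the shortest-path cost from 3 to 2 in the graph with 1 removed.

Checking several routes:
3→5→4→2: 3 + 4 + 7 = 14
3→5→4→0→2: 3 + 4 + 4 + 2 = 13
3→2: 15
3→5→2: 3 + 14 = 17
Shortest: 13.

13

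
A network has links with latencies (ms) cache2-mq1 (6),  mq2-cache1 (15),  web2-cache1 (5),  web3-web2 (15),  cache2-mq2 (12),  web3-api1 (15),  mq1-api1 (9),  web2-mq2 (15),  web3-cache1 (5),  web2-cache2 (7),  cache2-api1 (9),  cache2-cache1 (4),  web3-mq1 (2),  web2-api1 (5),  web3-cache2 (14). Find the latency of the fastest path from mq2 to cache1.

Some routes from mq2 to cache1:
mq2→cache2→mq1→web3→cache1: 12 + 6 + 2 + 5 = 25
mq2→cache2→web2→cache1: 12 + 7 + 5 = 24
mq2→cache1: 15
mq2→web2→cache1: 15 + 5 = 20
mq2→web2→cache2→cache1: 15 + 7 + 4 = 26
mq2→cache2→cache1: 12 + 4 = 16
Shortest: 15 ms.

15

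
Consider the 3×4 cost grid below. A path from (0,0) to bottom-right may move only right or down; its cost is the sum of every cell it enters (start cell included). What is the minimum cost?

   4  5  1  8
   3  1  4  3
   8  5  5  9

Best path: r0c0→r1c0→r1c1→r1c2→r1c3→r2c3
Cost: 4 + 3 + 1 + 4 + 3 + 9 = 24

24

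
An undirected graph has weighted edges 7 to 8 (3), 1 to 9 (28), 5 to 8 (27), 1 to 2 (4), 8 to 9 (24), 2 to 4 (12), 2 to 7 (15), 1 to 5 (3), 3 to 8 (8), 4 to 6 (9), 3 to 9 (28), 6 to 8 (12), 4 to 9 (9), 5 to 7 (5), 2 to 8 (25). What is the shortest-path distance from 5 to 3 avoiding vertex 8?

56

Checking several routes:
5 - 1 - 9 - 3: 3 + 28 + 28 = 59
5 - 7 - 2 - 4 - 9 - 3: 5 + 15 + 12 + 9 + 28 = 69
5 - 1 - 2 - 4 - 9 - 3: 3 + 4 + 12 + 9 + 28 = 56
Shortest: 56.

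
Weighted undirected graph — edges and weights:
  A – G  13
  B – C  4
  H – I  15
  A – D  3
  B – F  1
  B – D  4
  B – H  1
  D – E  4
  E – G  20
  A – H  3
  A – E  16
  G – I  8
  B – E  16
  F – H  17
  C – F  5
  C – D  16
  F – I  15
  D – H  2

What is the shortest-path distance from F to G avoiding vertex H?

21

A few of the F→G routes:
F→B→D→A→G: 1 + 4 + 3 + 13 = 21
F→B→D→E→G: 1 + 4 + 4 + 20 = 29
F→I→G: 15 + 8 = 23
Best route has total 21.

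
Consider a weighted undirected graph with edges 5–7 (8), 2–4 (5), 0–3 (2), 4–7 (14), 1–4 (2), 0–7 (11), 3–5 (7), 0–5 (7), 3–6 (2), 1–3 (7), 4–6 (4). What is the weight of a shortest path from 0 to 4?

Checking several routes:
0 → 3 → 1 → 4: 2 + 7 + 2 = 11
0 → 3 → 6 → 4: 2 + 2 + 4 = 8
0 → 5 → 3 → 6 → 4: 7 + 7 + 2 + 4 = 20
The minimum is 8.

8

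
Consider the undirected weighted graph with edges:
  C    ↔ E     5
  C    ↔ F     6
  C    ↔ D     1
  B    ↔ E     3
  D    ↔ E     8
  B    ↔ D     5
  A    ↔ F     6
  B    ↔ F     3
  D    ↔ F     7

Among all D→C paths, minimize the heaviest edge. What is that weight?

1

Checking several routes:
D-F-C: max(7, 6) = 7
D-B-F-C: max(5, 3, 6) = 6
D-F-B-E-C: max(7, 3, 3, 5) = 7
D-B-E-C: max(5, 3, 5) = 5
D-C: max(1) = 1
Smallest bottleneck: 1.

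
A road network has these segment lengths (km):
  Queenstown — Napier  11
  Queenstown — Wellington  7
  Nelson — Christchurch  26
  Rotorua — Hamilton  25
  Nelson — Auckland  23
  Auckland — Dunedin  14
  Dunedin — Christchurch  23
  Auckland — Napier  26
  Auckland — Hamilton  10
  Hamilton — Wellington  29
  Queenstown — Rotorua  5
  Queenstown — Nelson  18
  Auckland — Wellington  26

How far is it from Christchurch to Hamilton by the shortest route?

47

A few of the Christchurch→Hamilton routes:
Christchurch - Dunedin - Auckland - Hamilton: 23 + 14 + 10 = 47
Christchurch - Nelson - Queenstown - Wellington - Hamilton: 26 + 18 + 7 + 29 = 80
Christchurch - Nelson - Auckland - Hamilton: 26 + 23 + 10 = 59
Christchurch - Nelson - Queenstown - Rotorua - Hamilton: 26 + 18 + 5 + 25 = 74
The minimum is 47 km.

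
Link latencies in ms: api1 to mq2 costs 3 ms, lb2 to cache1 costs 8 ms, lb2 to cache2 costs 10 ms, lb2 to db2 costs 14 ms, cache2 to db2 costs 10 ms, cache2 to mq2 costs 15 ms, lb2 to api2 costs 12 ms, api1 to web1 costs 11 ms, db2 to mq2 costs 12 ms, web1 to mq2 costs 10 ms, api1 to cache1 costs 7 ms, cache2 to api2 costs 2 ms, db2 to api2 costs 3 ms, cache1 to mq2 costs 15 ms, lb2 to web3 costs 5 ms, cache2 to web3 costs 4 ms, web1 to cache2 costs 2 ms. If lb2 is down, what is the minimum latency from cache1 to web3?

Checking several routes:
cache1 - api1 - web1 - cache2 - web3: 7 + 11 + 2 + 4 = 24
cache1 - api1 - mq2 - web1 - cache2 - web3: 7 + 3 + 10 + 2 + 4 = 26
cache1 - api1 - mq2 - cache2 - web3: 7 + 3 + 15 + 4 = 29
cache1 - mq2 - web1 - cache2 - web3: 15 + 10 + 2 + 4 = 31
Best route has total 24 ms.

24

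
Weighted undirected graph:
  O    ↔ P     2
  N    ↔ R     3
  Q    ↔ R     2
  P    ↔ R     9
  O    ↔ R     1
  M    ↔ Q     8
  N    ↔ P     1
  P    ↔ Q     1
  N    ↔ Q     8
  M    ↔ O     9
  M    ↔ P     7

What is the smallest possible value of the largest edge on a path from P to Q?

Comparing a few candidate routes:
P→N→R→Q: max(1, 3, 2) = 3
P→O→R→Q: max(2, 1, 2) = 2
P→Q: max(1) = 1
Best route has worst link 1.

1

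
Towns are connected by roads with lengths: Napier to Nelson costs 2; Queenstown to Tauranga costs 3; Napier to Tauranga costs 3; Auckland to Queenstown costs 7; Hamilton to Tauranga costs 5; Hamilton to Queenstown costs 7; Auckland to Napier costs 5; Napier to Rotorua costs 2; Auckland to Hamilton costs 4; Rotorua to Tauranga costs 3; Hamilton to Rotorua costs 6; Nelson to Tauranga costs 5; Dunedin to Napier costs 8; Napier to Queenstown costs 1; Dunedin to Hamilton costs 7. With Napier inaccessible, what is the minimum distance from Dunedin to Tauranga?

Paths from Dunedin to Tauranga avoiding Napier:
Dunedin→Hamilton→Rotorua→Tauranga: 7 + 6 + 3 = 16
Dunedin→Hamilton→Queenstown→Tauranga: 7 + 7 + 3 = 17
Dunedin→Hamilton→Auckland→Queenstown→Tauranga: 7 + 4 + 7 + 3 = 21
Dunedin→Hamilton→Tauranga: 7 + 5 = 12
Shortest: 12.

12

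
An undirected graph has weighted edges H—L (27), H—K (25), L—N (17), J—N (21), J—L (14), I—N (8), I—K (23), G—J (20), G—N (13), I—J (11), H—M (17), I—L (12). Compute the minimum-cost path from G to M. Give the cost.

74

A few of the G→M routes:
G→N→I→K→H→M: 13 + 8 + 23 + 25 + 17 = 86
G→N→I→L→H→M: 13 + 8 + 12 + 27 + 17 = 77
G→N→L→H→M: 13 + 17 + 27 + 17 = 74
G→N→I→J→L→H→M: 13 + 8 + 11 + 14 + 27 + 17 = 90
G→J→I→L→H→M: 20 + 11 + 12 + 27 + 17 = 87
G→J→L→H→M: 20 + 14 + 27 + 17 = 78
The minimum is 74.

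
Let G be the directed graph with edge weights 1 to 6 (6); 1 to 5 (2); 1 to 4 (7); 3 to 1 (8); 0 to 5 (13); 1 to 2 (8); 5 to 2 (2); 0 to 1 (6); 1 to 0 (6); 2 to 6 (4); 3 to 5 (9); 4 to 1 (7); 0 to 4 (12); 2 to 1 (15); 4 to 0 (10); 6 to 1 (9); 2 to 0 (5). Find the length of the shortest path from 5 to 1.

Paths from 5 to 1:
5 -> 2 -> 1: 2 + 15 = 17
5 -> 2 -> 0 -> 4 -> 1: 2 + 5 + 12 + 7 = 26
5 -> 2 -> 0 -> 1: 2 + 5 + 6 = 13
5 -> 2 -> 6 -> 1: 2 + 4 + 9 = 15
Best route has total 13.

13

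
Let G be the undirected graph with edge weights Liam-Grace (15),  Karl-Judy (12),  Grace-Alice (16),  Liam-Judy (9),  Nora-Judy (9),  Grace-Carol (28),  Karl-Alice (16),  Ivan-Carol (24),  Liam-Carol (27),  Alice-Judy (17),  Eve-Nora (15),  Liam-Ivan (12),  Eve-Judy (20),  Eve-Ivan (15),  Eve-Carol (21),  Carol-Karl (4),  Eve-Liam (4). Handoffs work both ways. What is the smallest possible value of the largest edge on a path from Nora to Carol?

12

Comparing a few candidate routes:
Nora - Eve - Liam - Judy - Karl - Carol: max(15, 4, 9, 12, 4) = 15
Nora - Judy - Liam - Grace - Alice - Karl - Carol: max(9, 9, 15, 16, 16, 4) = 16
Nora - Eve - Ivan - Liam - Judy - Karl - Carol: max(15, 15, 12, 9, 12, 4) = 15
Nora - Judy - Karl - Carol: max(9, 12, 4) = 12
Nora - Eve - Liam - Grace - Alice - Karl - Carol: max(15, 4, 15, 16, 16, 4) = 16
Nora - Eve - Ivan - Liam - Grace - Alice - Karl - Carol: max(15, 15, 12, 15, 16, 16, 4) = 16
The minimum achievable maximum is 12.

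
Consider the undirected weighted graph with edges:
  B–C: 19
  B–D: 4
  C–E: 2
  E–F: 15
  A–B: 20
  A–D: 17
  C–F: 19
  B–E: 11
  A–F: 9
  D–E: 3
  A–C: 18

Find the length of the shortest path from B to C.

Comparing a few candidate routes:
B - D - A - C: 4 + 17 + 18 = 39
B - C: 19
B - D - E - C: 4 + 3 + 2 = 9
B - E - C: 11 + 2 = 13
B - D - E - F - C: 4 + 3 + 15 + 19 = 41
B - A - C: 20 + 18 = 38
The minimum is 9.

9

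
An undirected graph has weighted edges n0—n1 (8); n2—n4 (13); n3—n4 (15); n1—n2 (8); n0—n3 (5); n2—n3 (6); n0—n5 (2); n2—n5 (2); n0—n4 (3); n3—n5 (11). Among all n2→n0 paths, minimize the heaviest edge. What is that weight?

2

Comparing a few candidate routes:
n2→n1→n0: max(8, 8) = 8
n2→n3→n0: max(6, 5) = 6
n2→n5→n0: max(2, 2) = 2
The minimum achievable maximum is 2.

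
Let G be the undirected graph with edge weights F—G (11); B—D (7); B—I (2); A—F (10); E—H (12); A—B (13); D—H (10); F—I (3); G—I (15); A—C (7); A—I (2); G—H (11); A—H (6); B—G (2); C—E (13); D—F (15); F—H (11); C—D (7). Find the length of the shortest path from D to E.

Checking several routes:
D-B-G-H-E: 7 + 2 + 11 + 12 = 32
D-C-A-H-E: 7 + 7 + 6 + 12 = 32
D-C-E: 7 + 13 = 20
D-H-E: 10 + 12 = 22
D-B-I-A-C-E: 7 + 2 + 2 + 7 + 13 = 31
D-B-I-A-H-E: 7 + 2 + 2 + 6 + 12 = 29
The minimum is 20.

20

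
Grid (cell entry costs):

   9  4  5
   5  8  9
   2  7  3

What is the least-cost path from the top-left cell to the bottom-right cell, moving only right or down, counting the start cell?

Take r0c0→r1c0→r2c0→r2c1→r2c2 for a total of 9 + 5 + 2 + 7 + 3 = 26.
For comparison, the top-then-right route costs 30.

26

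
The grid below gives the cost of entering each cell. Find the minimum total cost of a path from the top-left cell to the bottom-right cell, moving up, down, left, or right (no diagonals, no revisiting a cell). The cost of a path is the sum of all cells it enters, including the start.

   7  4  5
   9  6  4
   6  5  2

22

Take (0,0) -> (0,1) -> (0,2) -> (1,2) -> (2,2) for a total of 7 + 4 + 5 + 4 + 2 = 22.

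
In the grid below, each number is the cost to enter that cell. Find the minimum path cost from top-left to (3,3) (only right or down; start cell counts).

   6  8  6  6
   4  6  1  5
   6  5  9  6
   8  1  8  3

31

Take r0c0 r1c0 r1c1 r1c2 r1c3 r2c3 r3c3 for a total of 6 + 4 + 6 + 1 + 5 + 6 + 3 = 31.
For comparison, the top-then-right route costs 40.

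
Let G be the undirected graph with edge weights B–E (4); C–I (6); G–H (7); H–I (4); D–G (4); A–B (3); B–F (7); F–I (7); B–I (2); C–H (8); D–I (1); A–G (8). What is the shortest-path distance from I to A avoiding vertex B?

13

Paths from I to A avoiding B:
I-H-G-A: 4 + 7 + 8 = 19
I-D-G-A: 1 + 4 + 8 = 13
I-C-H-G-A: 6 + 8 + 7 + 8 = 29
Shortest: 13.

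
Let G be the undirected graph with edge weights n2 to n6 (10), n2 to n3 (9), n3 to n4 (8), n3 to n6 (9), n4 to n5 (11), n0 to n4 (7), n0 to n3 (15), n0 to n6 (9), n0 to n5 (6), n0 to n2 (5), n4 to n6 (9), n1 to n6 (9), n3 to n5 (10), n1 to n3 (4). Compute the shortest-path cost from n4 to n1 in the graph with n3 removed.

A few of the n4→n1 routes:
n4 → n0 → n6 → n1: 7 + 9 + 9 = 25
n4 → n0 → n2 → n6 → n1: 7 + 5 + 10 + 9 = 31
n4 → n6 → n1: 9 + 9 = 18
Shortest: 18.

18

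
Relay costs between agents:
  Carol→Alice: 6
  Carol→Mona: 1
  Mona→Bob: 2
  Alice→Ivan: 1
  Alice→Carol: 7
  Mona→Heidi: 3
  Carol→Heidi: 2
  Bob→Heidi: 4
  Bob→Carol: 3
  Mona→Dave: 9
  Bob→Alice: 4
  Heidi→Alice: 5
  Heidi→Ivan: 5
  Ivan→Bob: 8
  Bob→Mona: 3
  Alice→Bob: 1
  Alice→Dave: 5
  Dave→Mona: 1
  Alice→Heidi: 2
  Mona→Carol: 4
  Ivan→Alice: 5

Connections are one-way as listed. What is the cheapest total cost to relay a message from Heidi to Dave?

10

A few of the Heidi→Dave routes:
Heidi - Alice - Dave: 5 + 5 = 10
Heidi - Ivan - Alice - Dave: 5 + 5 + 5 = 15
Heidi - Alice - Bob - Mona - Dave: 5 + 1 + 3 + 9 = 18
Heidi - Alice - Bob - Carol - Mona - Dave: 5 + 1 + 3 + 1 + 9 = 19
Shortest: 10.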